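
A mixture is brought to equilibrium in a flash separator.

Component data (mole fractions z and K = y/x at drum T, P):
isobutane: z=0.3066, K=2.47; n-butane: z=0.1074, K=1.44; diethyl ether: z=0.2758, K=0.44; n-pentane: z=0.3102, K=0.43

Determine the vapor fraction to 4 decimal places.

Newton–Raphson from ψ = 0.5:
  ψ = 0.5000: g = -0.16330, g' = -0.5980 → ψ = 0.2269
  ψ = 0.2269: g = 0.00090, g' = -0.6362 → ψ = 0.2284
Converged at ψ = 0.2284.

ψ = 0.2284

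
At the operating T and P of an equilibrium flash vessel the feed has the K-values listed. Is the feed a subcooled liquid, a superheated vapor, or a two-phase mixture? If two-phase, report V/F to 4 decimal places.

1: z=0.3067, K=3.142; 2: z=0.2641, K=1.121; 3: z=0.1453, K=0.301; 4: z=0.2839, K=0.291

two-phase, V/F = 0.3547

ΣzᵢKᵢ = 1.3861; Σzᵢ/Kᵢ = 1.7915.
Both exceed 1, so a two-phase solution exists.
Let ψ = V/F and solve Σ zᵢ(Kᵢ−1)/(1+ψ(Kᵢ−1)) = 0.
Iterate (Newton) starting at ψ = 0.5:
  ψ = 0.5000: g = -0.12061, g' = -0.8418 → ψ = 0.3567
  ψ = 0.3567: g = -0.00169, g' = -0.8374 → ψ = 0.3547
Converged at ψ = 0.3547.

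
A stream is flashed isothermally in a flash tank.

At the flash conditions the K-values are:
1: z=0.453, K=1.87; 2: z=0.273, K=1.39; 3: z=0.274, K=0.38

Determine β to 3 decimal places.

β = 0.756

Rachford–Rice: g(β) = Σ zᵢ(Kᵢ−1)/(1+β(Kᵢ−1)) = 0.
Check two-phase: ΣzᵢKᵢ = 1.331 > 1 and Σzᵢ/Kᵢ = 1.160 > 1, so g(0) = 0.331 > 0 and g(1) = -0.160 < 0.
Newton–Raphson from β = 0.6:
  β = 0.600: g = 0.0747, g' = -0.442 → β = 0.769
  β = 0.769: g = -0.0066, g' = -0.532 → β = 0.757
  β = 0.757: g = -0.0001, g' = -0.523 → β = 0.756
Converged at β = 0.756.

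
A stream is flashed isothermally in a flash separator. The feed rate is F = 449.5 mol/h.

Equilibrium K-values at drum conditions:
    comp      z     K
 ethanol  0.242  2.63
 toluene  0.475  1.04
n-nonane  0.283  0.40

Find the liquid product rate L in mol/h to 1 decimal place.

L = 232.1 mol/h

Material balance + equilibrium reduce to Σ zᵢ(Kᵢ−1)/(1+V/F(Kᵢ−1)) = 0.
g(0) = ΣzᵢKᵢ − 1 = 0.244 and g(1) = 1 − Σzᵢ/Kᵢ = -0.256, so a root lies in (0, 1).
Iterate (Newton) starting at V/F = 0.5:
  V/F = 0.500: g = -0.0066, g' = -0.404 → V/F = 0.484
Converged at V/F = 0.484.
Then V = V/F·F = 0.4836·449.5 = 217.4 mol/h and L = F − V = 232.1 mol/h.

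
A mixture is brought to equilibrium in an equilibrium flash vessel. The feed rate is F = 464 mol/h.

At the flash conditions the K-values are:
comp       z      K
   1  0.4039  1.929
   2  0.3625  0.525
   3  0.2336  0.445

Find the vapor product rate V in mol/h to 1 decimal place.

Newton iteration, β⁰ = 0.64:
  β = 0.6400: g = -0.21315, g' = -0.4790 → β = 0.1950
  β = 0.1950: g = -0.01748, g' = -0.4397 → β = 0.1553
  β = 0.1553: g = 0.00015, g' = -0.4477 → β = 0.1556
Converged at β = 0.1556.
Then V = β·F = 0.1556·464 = 72.2 mol/h and L = F − V = 391.8 mol/h.

V = 72.2 mol/h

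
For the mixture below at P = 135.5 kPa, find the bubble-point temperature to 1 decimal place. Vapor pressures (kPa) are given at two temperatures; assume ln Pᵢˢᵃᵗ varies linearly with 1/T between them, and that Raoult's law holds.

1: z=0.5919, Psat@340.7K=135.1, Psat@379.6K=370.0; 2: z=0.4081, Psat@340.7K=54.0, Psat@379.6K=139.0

Bubble-point temperature: ΣzᵢPᵢˢᵃᵗ(T) = P. Interpolate ln Pᵢˢᵃᵗ = aᵢ + bᵢ/T.
  T = 340.7 K: ΣzᵢPᵢˢᵃᵗ = 102.00 kPa
  T = 379.6 K: ΣzᵢPᵢˢᵃᵗ = 275.73 kPa
  T = 360.1 K: ΣzᵢPᵢˢᵃᵗ = 172.04 kPa
  T = 350.4 K: ΣzᵢPᵢˢᵃᵗ = 133.43 kPa
  T = 355.2 K: ΣzᵢPᵢˢᵃᵗ = 151.57 kPa
  T = 352.8 K: ΣzᵢPᵢˢᵃᵗ = 142.27 kPa
Interpolating between 350.4 K and 352.8 K gives T ≈ 351.0 K.

T = 351.0 K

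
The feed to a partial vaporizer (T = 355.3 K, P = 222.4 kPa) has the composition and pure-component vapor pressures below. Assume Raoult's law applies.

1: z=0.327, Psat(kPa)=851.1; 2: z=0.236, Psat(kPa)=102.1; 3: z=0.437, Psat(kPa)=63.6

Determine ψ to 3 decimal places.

Raoult's law: Kᵢ = Pᵢˢᵃᵗ/P = Pᵢˢᵃᵗ/222.4.
  K_1 = 851.1/222.4 = 3.82689, K_2 = 102.1/222.4 = 0.45908, K_3 = 63.6/222.4 = 0.28597
Material balance + equilibrium reduce to Σ zᵢ(Kᵢ−1)/(1+ψ(Kᵢ−1)) = 0.
Check two-phase: ΣzᵢKᵢ = 1.485 > 1 and Σzᵢ/Kᵢ = 2.128 > 1, so g(0) = 0.485 > 0 and g(1) = -1.128 < 0.
Newton iteration, ψ⁰ = 0.53:
  ψ = 0.530: g = -0.3110, g' = -1.131 → ψ = 0.255
  ψ = 0.255: g = 0.0075, g' = -1.308 → ψ = 0.261
Converged at ψ = 0.261.

ψ = 0.261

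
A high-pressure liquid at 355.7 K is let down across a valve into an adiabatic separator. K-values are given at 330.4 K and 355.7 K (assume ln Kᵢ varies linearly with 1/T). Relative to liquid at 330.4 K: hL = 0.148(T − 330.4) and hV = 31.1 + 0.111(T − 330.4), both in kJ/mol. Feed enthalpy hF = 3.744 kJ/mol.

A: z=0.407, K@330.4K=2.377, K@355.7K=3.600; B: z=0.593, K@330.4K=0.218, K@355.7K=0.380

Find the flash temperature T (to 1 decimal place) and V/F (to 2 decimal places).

Adiabatic flash: solve Rachford–Rice at each trial T, then check hF = ψ·hV(T) + (1−ψ)·hL(T).
  T = 330.4 K: K = (2.377, 0.218), RR gives ψ = 0.090, H_out = 2.793 kJ/mol
  T = 355.7 K: K = (3.600, 0.380), RR gives ψ = 0.428, H_out = 16.666 kJ/mol
  T = 343.0 K: K = (2.945, 0.290), RR gives ψ = 0.269, H_out = 10.099 kJ/mol
  T = 336.7 K: K = (2.651, 0.252), RR gives ψ = 0.185, H_out = 6.650 kJ/mol
  T = 333.5 K: K = (2.510, 0.234), RR gives ψ = 0.139, H_out = 4.759 kJ/mol
  T = 331.9 K: K = (2.441, 0.226), RR gives ψ = 0.114, H_out = 3.763 kJ/mol
Linear interpolation between T = 330.4 (H_out = 2.793) and T = 331.9 (H_out = 3.763) on hF = 3.744 gives T ≈ 331.9 K, at which ψ = 0.11.

T = 331.9 K, V/F = 0.11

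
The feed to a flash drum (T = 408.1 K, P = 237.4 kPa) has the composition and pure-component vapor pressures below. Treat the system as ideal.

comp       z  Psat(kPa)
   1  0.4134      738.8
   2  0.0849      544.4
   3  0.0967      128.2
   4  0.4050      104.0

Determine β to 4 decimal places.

Raoult's law: Kᵢ = Pᵢˢᵃᵗ/P = Pᵢˢᵃᵗ/237.4.
  K_1 = 738.8/237.4 = 3.112047, K_2 = 544.4/237.4 = 2.293176, K_3 = 128.2/237.4 = 0.540017, K_4 = 104.0/237.4 = 0.438079
Rachford–Rice: g(β) = Σ zᵢ(Kᵢ−1)/(1+β(Kᵢ−1)) = 0.
Feasibility: ΣzᵢKᵢ = 1.7109, Σzᵢ/Kᵢ = 1.2734 — both > 1, two phases present.
Newton–Raphson from β = 0.5:
  β = 0.5000: g = 0.11707, g' = -0.7705 → β = 0.6520
  β = 0.6520: g = 0.00421, g' = -0.7284 → β = 0.6577
Converged at β = 0.6577.

β = 0.6577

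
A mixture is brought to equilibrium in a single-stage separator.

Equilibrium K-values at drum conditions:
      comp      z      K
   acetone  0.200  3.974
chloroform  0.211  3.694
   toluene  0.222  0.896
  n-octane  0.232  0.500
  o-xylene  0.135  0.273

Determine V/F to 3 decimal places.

V/F = 0.684

Rachford–Rice: g(V/F) = Σ zᵢ(Kᵢ−1)/(1+V/F(Kᵢ−1)) = 0.
Check two-phase: ΣzᵢKᵢ = 1.926 > 1 and Σzᵢ/Kᵢ = 1.314 > 1, so g(0) = 0.926 > 0 and g(1) = -0.314 < 0.
Iterate (Newton) starting at V/F = 0.61:
  V/F = 0.610: g = 0.0585, g' = -0.796 → V/F = 0.684
Converged at V/F = 0.684.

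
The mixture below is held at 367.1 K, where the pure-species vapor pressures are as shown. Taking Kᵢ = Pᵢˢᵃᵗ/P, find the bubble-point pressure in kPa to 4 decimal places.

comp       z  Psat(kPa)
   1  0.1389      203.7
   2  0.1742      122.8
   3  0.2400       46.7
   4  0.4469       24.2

At the bubble point ψ → 0, so ΣzᵢKᵢ = 1 with Kᵢ = Pᵢˢᵃᵗ/P ⇒ P = ΣzᵢPᵢˢᵃᵗ.
P = 0.1389·203.7 + 0.1742·122.8 + 0.2400·46.7 + 0.4469·24.2 = 71.7087 kPa

Pbub = 71.7087 kPa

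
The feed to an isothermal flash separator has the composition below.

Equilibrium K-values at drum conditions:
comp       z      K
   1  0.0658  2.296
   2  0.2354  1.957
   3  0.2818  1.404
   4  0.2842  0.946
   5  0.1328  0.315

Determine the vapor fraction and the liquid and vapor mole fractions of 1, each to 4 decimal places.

ψ = 0.8819, x_1 = 0.0307, y_1 = 0.0705

Rachford–Rice: g(ψ) = Σ zᵢ(Kᵢ−1)/(1+ψ(Kᵢ−1)) = 0.
Feasibility: ΣzᵢKᵢ = 1.3181, Σzᵢ/Kᵢ = 1.0717 — both > 1, two phases present.
Iterate (Newton) starting at ψ = 0.5:
  ψ = 0.5000: g = 0.14470, g' = -0.3162 → ψ = 0.9577
  ψ = 0.9577: g = -0.04295, g' = -0.6321 → ψ = 0.8897
  ψ = 0.8897: g = -0.00403, g' = -0.5211 → ψ = 0.8820
  ψ = 0.8820: g = -0.00004, g' = -0.5111 → ψ = 0.8819
Converged at ψ = 0.8819.
Compositions from xᵢ = zᵢ/(1+ψ(Kᵢ−1)), yᵢ = Kᵢxᵢ:
  1: x = 0.0307, y = 0.0705
  2: x = 0.1277, y = 0.2498
  3: x = 0.2078, y = 0.2917
  4: x = 0.2984, y = 0.2823
  5: x = 0.3355, y = 0.1057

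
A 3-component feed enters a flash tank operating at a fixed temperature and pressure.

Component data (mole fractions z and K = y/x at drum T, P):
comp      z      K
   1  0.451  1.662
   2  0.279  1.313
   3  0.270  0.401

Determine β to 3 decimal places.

Let β = V/F and solve Σ zᵢ(Kᵢ−1)/(1+β(Kᵢ−1)) = 0.
Feasibility: ΣzᵢKᵢ = 1.224, Σzᵢ/Kᵢ = 1.157 — both > 1, two phases present.
Iterate (Newton) starting at β = 0.45:
  β = 0.450: g = 0.0852, g' = -0.320 → β = 0.716
  β = 0.716: g = -0.0094, g' = -0.406 → β = 0.693
Converged at β = 0.693.

β = 0.693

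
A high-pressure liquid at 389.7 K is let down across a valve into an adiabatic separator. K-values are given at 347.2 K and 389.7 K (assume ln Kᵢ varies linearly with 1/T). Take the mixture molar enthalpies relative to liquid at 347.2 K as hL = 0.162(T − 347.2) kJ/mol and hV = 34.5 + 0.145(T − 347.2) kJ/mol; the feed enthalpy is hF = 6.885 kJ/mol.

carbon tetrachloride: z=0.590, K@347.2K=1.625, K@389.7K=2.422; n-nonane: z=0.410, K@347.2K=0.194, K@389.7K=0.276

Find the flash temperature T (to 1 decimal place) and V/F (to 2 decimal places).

T = 352.8 K, V/F = 0.17

Adiabatic flash: solve Rachford–Rice at each trial T, then check hF = ψ·hV(T) + (1−ψ)·hL(T).
  T = 347.2 K: K = (1.625, 0.194), RR gives ψ = 0.076, H_out = 2.622 kJ/mol
  T = 389.7 K: K = (2.422, 0.276), RR gives ψ = 0.527, H_out = 24.672 kJ/mol
  T = 368.4 K: K = (2.006, 0.234), RR gives ψ = 0.362, H_out = 15.803 kJ/mol
  T = 357.8 K: K = (1.811, 0.213), RR gives ψ = 0.245, H_out = 10.114 kJ/mol
  T = 352.5 K: K = (1.717, 0.204), RR gives ψ = 0.169, H_out = 6.674 kJ/mol
  T = 355.1 K: K = (1.763, 0.208), RR gives ψ = 0.208, H_out = 8.425 kJ/mol
  T = 353.8 K: K = (1.740, 0.206), RR gives ψ = 0.189, H_out = 7.566 kJ/mol
Linear interpolation between T = 352.5 (H_out = 6.674) and T = 353.8 (H_out = 7.566) on hF = 6.885 gives T ≈ 352.8 K, at which ψ = 0.17.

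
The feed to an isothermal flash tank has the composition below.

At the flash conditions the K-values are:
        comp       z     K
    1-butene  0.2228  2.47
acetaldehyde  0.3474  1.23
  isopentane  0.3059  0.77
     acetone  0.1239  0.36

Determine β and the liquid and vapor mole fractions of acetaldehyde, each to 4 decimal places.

Material balance + equilibrium reduce to Σ zᵢ(Kᵢ−1)/(1+β(Kᵢ−1)) = 0.
g(0) = ΣzᵢKᵢ − 1 = 0.2578 and g(1) = 1 − Σzᵢ/Kᵢ = -0.1141, so a root lies in (0, 1).
Newton–Raphson from β = 0.5:
  β = 0.5000: g = 0.06432, g' = -0.3051 → β = 0.7108
  β = 0.7108: g = -0.00074, g' = -0.3226 → β = 0.7085
Converged at β = 0.7085.
Compositions from xᵢ = zᵢ/(1+β(Kᵢ−1)), yᵢ = Kᵢxᵢ:
  1-butene: x = 0.1091, y = 0.2696
  acetaldehyde: x = 0.2987, y = 0.3674
  isopentane: x = 0.3655, y = 0.2814
  acetone: x = 0.2267, y = 0.0816

β = 0.7085, x_acetaldehyde = 0.2987, y_acetaldehyde = 0.3674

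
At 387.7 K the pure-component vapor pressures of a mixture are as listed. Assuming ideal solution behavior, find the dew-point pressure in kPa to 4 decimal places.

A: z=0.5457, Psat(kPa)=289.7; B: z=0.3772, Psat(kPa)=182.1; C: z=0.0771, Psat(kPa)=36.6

Pdew = 164.9724 kPa

At the dew point ψ → 1, so Σzᵢ/Kᵢ = 1 with Kᵢ = Pᵢˢᵃᵗ/P ⇒ 1/P = Σzᵢ/Pᵢˢᵃᵗ.
1/P = 0.5457/289.7 + 0.3772/182.1 + 0.0771/36.6 = 0.0060616 ⇒ P = 164.9724 kPa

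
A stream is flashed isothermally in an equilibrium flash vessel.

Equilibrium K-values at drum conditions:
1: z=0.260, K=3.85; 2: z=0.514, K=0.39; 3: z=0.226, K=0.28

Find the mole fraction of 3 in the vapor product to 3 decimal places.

y_3 = 0.071

Rachford–Rice: g(ψ) = Σ zᵢ(Kᵢ−1)/(1+ψ(Kᵢ−1)) = 0.
Check two-phase: ΣzᵢKᵢ = 1.265 > 1 and Σzᵢ/Kᵢ = 2.193 > 1, so g(0) = 0.265 > 0 and g(1) = -1.193 < 0.
Newton–Raphson from ψ = 0.6:
  ψ = 0.600: g = -0.5076, g' = -1.127 → ψ = 0.149
  ψ = 0.149: g = -0.0076, g' = -1.417 → ψ = 0.144
Converged at ψ = 0.144.
Compositions from xᵢ = zᵢ/(1+ψ(Kᵢ−1)), yᵢ = Kᵢxᵢ:
  1: x = 0.184, y = 0.710
  2: x = 0.564, y = 0.220
  3: x = 0.252, y = 0.071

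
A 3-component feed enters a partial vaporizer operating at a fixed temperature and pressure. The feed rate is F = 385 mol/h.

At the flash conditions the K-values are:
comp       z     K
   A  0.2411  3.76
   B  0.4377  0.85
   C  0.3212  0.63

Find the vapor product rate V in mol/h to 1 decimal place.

Rachford–Rice: g(V/F) = Σ zᵢ(Kᵢ−1)/(1+V/F(Kᵢ−1)) = 0.
g(0) = ΣzᵢKᵢ − 1 = 0.4809 and g(1) = 1 − Σzᵢ/Kᵢ = -0.0889, so a root lies in (0, 1).
Newton–Raphson from V/F = 0.62:
  V/F = 0.6200: g = 0.01883, g' = -0.3359 → V/F = 0.6761
  V/F = 0.6761: g = 0.00064, g' = -0.3140 → V/F = 0.6781
Converged at V/F = 0.6781.
Then V = V/F·F = 0.6781·385 = 261.1 mol/h and L = F − V = 123.9 mol/h.

V = 261.1 mol/h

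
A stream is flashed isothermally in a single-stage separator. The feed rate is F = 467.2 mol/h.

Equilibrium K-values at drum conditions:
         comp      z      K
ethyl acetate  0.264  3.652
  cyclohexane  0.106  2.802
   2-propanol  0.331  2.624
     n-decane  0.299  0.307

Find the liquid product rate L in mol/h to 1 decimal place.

L = 65.5 mol/h

Let ψ = V/F and solve Σ zᵢ(Kᵢ−1)/(1+ψ(Kᵢ−1)) = 0.
g(0) = ΣzᵢKᵢ − 1 = 1.221 and g(1) = 1 − Σzᵢ/Kᵢ = -0.210, so a root lies in (0, 1).
Newton iteration, ψ⁰ = 0.34:
  ψ = 0.340: g = 0.5618, g' = -1.254 → ψ = 0.788
  ψ = 0.788: g = 0.0847, g' = -1.118 → ψ = 0.864
  ψ = 0.864: g = -0.0051, g' = -1.267 → ψ = 0.860
Converged at ψ = 0.860.
Then V = ψ·F = 0.8598·467.2 = 401.7 mol/h and L = F − V = 65.5 mol/h.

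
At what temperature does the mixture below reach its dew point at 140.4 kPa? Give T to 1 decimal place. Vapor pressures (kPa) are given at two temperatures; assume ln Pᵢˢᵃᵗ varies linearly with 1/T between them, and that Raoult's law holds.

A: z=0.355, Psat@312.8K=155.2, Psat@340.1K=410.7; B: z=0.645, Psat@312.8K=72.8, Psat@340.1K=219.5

T = 323.6 K

Dew-point temperature: Σzᵢ·P/Pᵢˢᵃᵗ(T) = 1. Interpolate ln Pᵢˢᵃᵗ = aᵢ + bᵢ/T.
  T = 312.8 K: ΣzᵢP/Pᵢˢᵃᵗ = 1.5651
  T = 340.1 K: ΣzᵢP/Pᵢˢᵃᵗ = 0.5339
  T = 326.5 K: ΣzᵢP/Pᵢˢᵃᵗ = 0.8917
  T = 319.6 K: ΣzᵢP/Pᵢˢᵃᵗ = 1.1766
  T = 323.1 K: ΣzᵢP/Pᵢˢᵃᵗ = 1.0207
  T = 324.8 K: ΣzᵢP/Pᵢˢᵃᵗ = 0.9537
Interpolating between 323.1 K and 324.8 K gives T ≈ 323.6 K.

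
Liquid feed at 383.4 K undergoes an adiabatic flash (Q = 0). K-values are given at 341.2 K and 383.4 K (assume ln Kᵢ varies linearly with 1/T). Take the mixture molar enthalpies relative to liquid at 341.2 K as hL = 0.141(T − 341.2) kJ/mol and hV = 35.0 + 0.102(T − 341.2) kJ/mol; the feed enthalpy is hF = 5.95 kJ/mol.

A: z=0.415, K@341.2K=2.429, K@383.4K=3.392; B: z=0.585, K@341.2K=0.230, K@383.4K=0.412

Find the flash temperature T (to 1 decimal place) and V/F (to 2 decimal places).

T = 344.5 K, V/F = 0.16

Adiabatic flash: solve Rachford–Rice at each trial T, then check hF = ψ·hV(T) + (1−ψ)·hL(T).
  T = 341.2 K: K = (2.429, 0.230), RR gives ψ = 0.130, H_out = 4.535 kJ/mol
  T = 383.4 K: K = (3.392, 0.412), RR gives ψ = 0.461, H_out = 21.334 kJ/mol
  T = 362.3 K: K = (2.898, 0.313), RR gives ψ = 0.296, H_out = 13.092 kJ/mol
  T = 351.8 K: K = (2.662, 0.270), RR gives ψ = 0.216, H_out = 8.974 kJ/mol
  T = 346.5 K: K = (2.544, 0.249), RR gives ψ = 0.174, H_out = 6.805 kJ/mol
  T = 343.9 K: K = (2.488, 0.240), RR gives ψ = 0.153, H_out = 5.706 kJ/mol
  T = 345.2 K: K = (2.516, 0.245), RR gives ψ = 0.163, H_out = 6.259 kJ/mol
Linear interpolation between T = 343.9 (H_out = 5.706) and T = 345.2 (H_out = 6.259) on hF = 5.95 gives T ≈ 344.5 K, at which ψ = 0.16.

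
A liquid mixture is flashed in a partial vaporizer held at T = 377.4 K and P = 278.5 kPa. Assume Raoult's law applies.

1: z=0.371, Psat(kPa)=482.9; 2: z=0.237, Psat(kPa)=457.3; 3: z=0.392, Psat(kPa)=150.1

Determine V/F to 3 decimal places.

Raoult's law: Kᵢ = Pᵢˢᵃᵗ/P = Pᵢˢᵃᵗ/278.5.
  K_1 = 482.9/278.5 = 1.73393, K_2 = 457.3/278.5 = 1.64201, K_3 = 150.1/278.5 = 0.53896
Rachford–Rice: g(V/F) = Σ zᵢ(Kᵢ−1)/(1+V/F(Kᵢ−1)) = 0.
Feasibility: ΣzᵢKᵢ = 1.244, Σzᵢ/Kᵢ = 1.086 — both > 1, two phases present.
Newton iteration, V/F⁰ = 0.6:
  V/F = 0.600: g = 0.0490, g' = -0.306 → V/F = 0.760
  V/F = 0.760: g = -0.0012, g' = -0.324 → V/F = 0.756
Converged at V/F = 0.756.

V/F = 0.756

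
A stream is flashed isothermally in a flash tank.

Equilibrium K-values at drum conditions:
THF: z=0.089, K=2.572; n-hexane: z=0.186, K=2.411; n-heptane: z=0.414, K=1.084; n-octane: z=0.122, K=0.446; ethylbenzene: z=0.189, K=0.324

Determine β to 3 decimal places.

β = 0.455

Let β = V/F and solve Σ zᵢ(Kᵢ−1)/(1+β(Kᵢ−1)) = 0.
Feasibility: ΣzᵢKᵢ = 1.242, Σzᵢ/Kᵢ = 1.351 — both > 1, two phases present.
Iterate (Newton) starting at β = 0.46:
  β = 0.460: g = -0.0023, g' = -0.462 → β = 0.455
Converged at β = 0.455.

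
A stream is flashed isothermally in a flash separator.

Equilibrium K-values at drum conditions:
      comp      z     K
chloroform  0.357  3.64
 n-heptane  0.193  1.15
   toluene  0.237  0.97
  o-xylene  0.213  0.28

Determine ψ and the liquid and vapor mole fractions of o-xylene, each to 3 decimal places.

ψ = 0.752, x_o-xylene = 0.465, y_o-xylene = 0.130

Newton–Raphson from ψ = 0.46:
  ψ = 0.460: g = 0.2162, g' = -0.758 → ψ = 0.745
  ψ = 0.745: g = 0.0056, g' = -0.800 → ψ = 0.752
Converged at ψ = 0.752.
Compositions from xᵢ = zᵢ/(1+ψ(Kᵢ−1)), yᵢ = Kᵢxᵢ:
  chloroform: x = 0.120, y = 0.435
  n-heptane: x = 0.173, y = 0.199
  toluene: x = 0.242, y = 0.235
  o-xylene: x = 0.465, y = 0.130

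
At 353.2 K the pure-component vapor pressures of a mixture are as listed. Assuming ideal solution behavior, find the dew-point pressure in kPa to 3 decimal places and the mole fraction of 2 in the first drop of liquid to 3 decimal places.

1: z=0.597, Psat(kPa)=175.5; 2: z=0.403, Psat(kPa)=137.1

Pdew = 157.700 kPa, x_2 = 0.464

At the dew point ψ → 1, so Σzᵢ/Kᵢ = 1 with Kᵢ = Pᵢˢᵃᵗ/P ⇒ 1/P = Σzᵢ/Pᵢˢᵃᵗ.
1/P = 0.597/175.5 + 0.403/137.1 = 0.006341 ⇒ P = 157.700 kPa
xᵢ = zᵢP/Pᵢˢᵃᵗ ⇒ x_2 = 0.403·157.700/137.1 = 0.464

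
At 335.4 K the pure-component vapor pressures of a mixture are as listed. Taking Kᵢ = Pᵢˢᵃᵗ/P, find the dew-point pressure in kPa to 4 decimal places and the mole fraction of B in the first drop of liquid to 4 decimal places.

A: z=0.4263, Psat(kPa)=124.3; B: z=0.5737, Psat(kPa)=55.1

Pdew = 72.2461 kPa, x_B = 0.7522

At the dew point ψ → 1, so Σzᵢ/Kᵢ = 1 with Kᵢ = Pᵢˢᵃᵗ/P ⇒ 1/P = Σzᵢ/Pᵢˢᵃᵗ.
1/P = 0.4263/124.3 + 0.5737/55.1 = 0.0138416 ⇒ P = 72.2461 kPa
xᵢ = zᵢP/Pᵢˢᵃᵗ ⇒ x_B = 0.5737·72.2461/55.1 = 0.7522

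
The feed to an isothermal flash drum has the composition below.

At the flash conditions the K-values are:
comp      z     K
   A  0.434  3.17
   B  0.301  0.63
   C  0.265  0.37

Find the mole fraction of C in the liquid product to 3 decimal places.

Material balance + equilibrium reduce to Σ zᵢ(Kᵢ−1)/(1+β(Kᵢ−1)) = 0.
g(0) = ΣzᵢKᵢ − 1 = 0.663 and g(1) = 1 − Σzᵢ/Kᵢ = -0.331, so a root lies in (0, 1).
Newton–Raphson from β = 0.46:
  β = 0.460: g = 0.1020, g' = -0.780 → β = 0.591
  β = 0.591: g = 0.0043, g' = -0.727 → β = 0.597
Converged at β = 0.597.
Compositions from xᵢ = zᵢ/(1+β(Kᵢ−1)), yᵢ = Kᵢxᵢ:
  A: x = 0.189, y = 0.600
  B: x = 0.386, y = 0.243
  C: x = 0.425, y = 0.157

x_C = 0.425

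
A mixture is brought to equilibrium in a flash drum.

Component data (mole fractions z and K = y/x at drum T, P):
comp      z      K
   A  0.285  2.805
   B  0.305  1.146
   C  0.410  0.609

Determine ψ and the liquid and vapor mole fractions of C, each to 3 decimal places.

ψ = 0.859, x_C = 0.617, y_C = 0.376

Rachford–Rice: g(ψ) = Σ zᵢ(Kᵢ−1)/(1+ψ(Kᵢ−1)) = 0.
g(0) = ΣzᵢKᵢ − 1 = 0.399 and g(1) = 1 − Σzᵢ/Kᵢ = -0.041, so a root lies in (0, 1).
Newton–Raphson from ψ = 0.43:
  ψ = 0.430: g = 0.1388, g' = -0.391 → ψ = 0.785
  ψ = 0.785: g = 0.0214, g' = -0.295 → ψ = 0.858
  ψ = 0.858: g = 0.0002, g' = -0.290 → ψ = 0.859
Converged at ψ = 0.859.
Compositions from xᵢ = zᵢ/(1+ψ(Kᵢ−1)), yᵢ = Kᵢxᵢ:
  A: x = 0.112, y = 0.314
  B: x = 0.271, y = 0.311
  C: x = 0.617, y = 0.376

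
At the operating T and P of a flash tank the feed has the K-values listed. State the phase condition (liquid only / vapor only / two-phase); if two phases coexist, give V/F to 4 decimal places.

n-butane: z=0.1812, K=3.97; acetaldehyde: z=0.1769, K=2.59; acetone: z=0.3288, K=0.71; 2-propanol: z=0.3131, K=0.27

ΣzᵢKᵢ = 1.4955; Σzᵢ/Kᵢ = 1.7367.
Both exceed 1, so a two-phase solution exists.
Material balance + equilibrium reduce to Σ zᵢ(Kᵢ−1)/(1+ψ(Kᵢ−1)) = 0.
Newton–Raphson from ψ = 0.5:
  ψ = 0.5000: g = -0.09820, g' = -0.8493 → ψ = 0.3844
  ψ = 0.3844: g = 0.00085, g' = -0.8782 → ψ = 0.3853
Converged at ψ = 0.3853.

two-phase, V/F = 0.3853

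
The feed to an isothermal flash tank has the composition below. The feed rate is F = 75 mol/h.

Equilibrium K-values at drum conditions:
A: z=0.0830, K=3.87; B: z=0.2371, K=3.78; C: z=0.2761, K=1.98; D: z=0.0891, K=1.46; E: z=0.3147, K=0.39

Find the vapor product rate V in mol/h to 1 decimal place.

Material balance + equilibrium reduce to Σ zᵢ(Kᵢ−1)/(1+V/F(Kᵢ−1)) = 0.
Feasibility: ΣzᵢKᵢ = 2.0169, Σzᵢ/Kᵢ = 1.0916 — both > 1, two phases present.
Newton–Raphson from V/F = 0.47:
  V/F = 0.4700: g = 0.33700, g' = -0.8355 → V/F = 0.8733
  V/F = 0.8733: g = 0.02442, g' = -0.8345 → V/F = 0.9026
  V/F = 0.9026: g = -0.00044, g' = -0.8657 → V/F = 0.9021
Converged at V/F = 0.9021.
Then V = V/F·F = 0.9021·75 = 67.7 mol/h and L = F − V = 7.3 mol/h.

V = 67.7 mol/h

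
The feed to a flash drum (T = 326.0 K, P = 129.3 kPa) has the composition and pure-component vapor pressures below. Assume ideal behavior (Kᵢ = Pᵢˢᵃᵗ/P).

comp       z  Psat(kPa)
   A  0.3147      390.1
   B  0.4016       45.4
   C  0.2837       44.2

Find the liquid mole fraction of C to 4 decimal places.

Raoult's law: Kᵢ = Pᵢˢᵃᵗ/P = Pᵢˢᵃᵗ/129.3.
  K_A = 390.1/129.3 = 3.017015, K_B = 45.4/129.3 = 0.351121, K_C = 44.2/129.3 = 0.341841
Newton–Raphson from ψ = 0.5:
  ψ = 0.5000: g = -0.34801, g' = -0.9609 → ψ = 0.1378
  ψ = 0.1378: g = 0.00515, g' = -1.1365 → ψ = 0.1424
Converged at ψ = 0.1424.
Compositions from xᵢ = zᵢ/(1+ψ(Kᵢ−1)), yᵢ = Kᵢxᵢ:
  A: x = 0.2445, y = 0.7376
  B: x = 0.4425, y = 0.1554
  C: x = 0.3130, y = 0.1070

x_C = 0.3130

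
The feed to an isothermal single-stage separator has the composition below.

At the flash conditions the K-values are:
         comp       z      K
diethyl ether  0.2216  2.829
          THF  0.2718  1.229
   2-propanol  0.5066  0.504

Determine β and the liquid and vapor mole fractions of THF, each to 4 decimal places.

β = 0.3514, x_THF = 0.2516, y_THF = 0.3092

Material balance + equilibrium reduce to Σ zᵢ(Kᵢ−1)/(1+β(Kᵢ−1)) = 0.
g(0) = ΣzᵢKᵢ − 1 = 0.2163 and g(1) = 1 − Σzᵢ/Kᵢ = -0.3046, so a root lies in (0, 1).
Iterate (Newton) starting at β = 0.5:
  β = 0.5000: g = -0.06659, g' = -0.4341 → β = 0.3466
  β = 0.3466: g = 0.00228, g' = -0.4717 → β = 0.3514
Converged at β = 0.3514.
Compositions from xᵢ = zᵢ/(1+β(Kᵢ−1)), yᵢ = Kᵢxᵢ:
  diethyl ether: x = 0.1349, y = 0.3816
  THF: x = 0.2516, y = 0.3092
  2-propanol: x = 0.6136, y = 0.3092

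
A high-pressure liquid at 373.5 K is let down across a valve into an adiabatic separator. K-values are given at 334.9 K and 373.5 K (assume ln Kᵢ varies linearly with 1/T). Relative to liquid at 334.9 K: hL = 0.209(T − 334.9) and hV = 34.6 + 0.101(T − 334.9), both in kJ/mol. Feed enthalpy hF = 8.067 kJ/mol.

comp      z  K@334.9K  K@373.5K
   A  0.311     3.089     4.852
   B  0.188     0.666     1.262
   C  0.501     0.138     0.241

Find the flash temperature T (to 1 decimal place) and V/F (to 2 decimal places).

Adiabatic flash: solve Rachford–Rice at each trial T, then check hF = ψ·hV(T) + (1−ψ)·hL(T).
  T = 334.9 K: K = (3.089, 0.666, 0.138), RR gives ψ = 0.100, H_out = 3.456 kJ/mol
  T = 373.5 K: K = (4.852, 1.262, 0.241), RR gives ψ = 0.378, H_out = 19.555 kJ/mol
  T = 354.2 K: K = (3.919, 0.933, 0.185), RR gives ψ = 0.250, H_out = 12.148 kJ/mol
  T = 344.5 K: K = (3.489, 0.791, 0.160), RR gives ψ = 0.179, H_out = 8.007 kJ/mol
  T = 349.4 K: K = (3.703, 0.861, 0.173), RR gives ψ = 0.215, H_out = 10.145 kJ/mol
  T = 346.9 K: K = (3.593, 0.825, 0.166), RR gives ψ = 0.197, H_out = 9.067 kJ/mol
Linear interpolation between T = 344.5 (H_out = 8.007) and T = 346.9 (H_out = 9.067) on hF = 8.067 gives T ≈ 344.6 K, at which ψ = 0.18.

T = 344.6 K, V/F = 0.18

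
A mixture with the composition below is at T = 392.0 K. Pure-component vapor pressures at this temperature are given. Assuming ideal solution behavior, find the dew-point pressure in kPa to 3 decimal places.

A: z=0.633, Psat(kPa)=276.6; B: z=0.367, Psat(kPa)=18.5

Pdew = 45.195 kPa

At the dew point ψ → 1, so Σzᵢ/Kᵢ = 1 with Kᵢ = Pᵢˢᵃᵗ/P ⇒ 1/P = Σzᵢ/Pᵢˢᵃᵗ.
1/P = 0.633/276.6 + 0.367/18.5 = 0.022126 ⇒ P = 45.195 kPa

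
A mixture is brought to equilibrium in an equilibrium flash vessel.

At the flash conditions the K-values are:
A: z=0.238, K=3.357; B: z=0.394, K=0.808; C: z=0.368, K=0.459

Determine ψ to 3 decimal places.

Rachford–Rice: g(ψ) = Σ zᵢ(Kᵢ−1)/(1+ψ(Kᵢ−1)) = 0.
g(0) = ΣzᵢKᵢ − 1 = 0.286 and g(1) = 1 − Σzᵢ/Kᵢ = -0.360, so a root lies in (0, 1).
Iterate (Newton) starting at ψ = 0.36:
  ψ = 0.360: g = -0.0250, g' = -0.570 → ψ = 0.316
  ψ = 0.316: g = 0.0008, g' = -0.607 → ψ = 0.317
Converged at ψ = 0.317.

ψ = 0.317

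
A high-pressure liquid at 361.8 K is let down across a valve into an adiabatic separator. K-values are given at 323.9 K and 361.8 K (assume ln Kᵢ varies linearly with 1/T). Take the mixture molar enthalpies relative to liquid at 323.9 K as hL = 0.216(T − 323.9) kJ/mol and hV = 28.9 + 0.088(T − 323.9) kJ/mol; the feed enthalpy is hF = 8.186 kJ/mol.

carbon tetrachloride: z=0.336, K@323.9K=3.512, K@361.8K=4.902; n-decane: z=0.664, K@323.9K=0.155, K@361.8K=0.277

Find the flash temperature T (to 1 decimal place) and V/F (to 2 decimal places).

Adiabatic flash: solve Rachford–Rice at each trial T, then check hF = ψ·hV(T) + (1−ψ)·hL(T).
  T = 323.9 K: K = (3.512, 0.155), RR gives ψ = 0.133, H_out = 3.852 kJ/mol
  T = 361.8 K: K = (4.902, 0.277), RR gives ψ = 0.295, H_out = 15.270 kJ/mol
  T = 342.9 K: K = (4.189, 0.211), RR gives ψ = 0.218, H_out = 9.861 kJ/mol
  T = 333.4 K: K = (3.845, 0.182), RR gives ψ = 0.177, H_out = 6.957 kJ/mol
  T = 338.1 K: K = (4.014, 0.196), RR gives ψ = 0.197, H_out = 8.414 kJ/mol
  T = 335.8 K: K = (3.931, 0.189), RR gives ψ = 0.188, H_out = 7.706 kJ/mol
Linear interpolation between T = 335.8 (H_out = 7.706) and T = 338.1 (H_out = 8.414) on hF = 8.186 gives T ≈ 337.4 K, at which ψ = 0.19.

T = 337.4 K, V/F = 0.19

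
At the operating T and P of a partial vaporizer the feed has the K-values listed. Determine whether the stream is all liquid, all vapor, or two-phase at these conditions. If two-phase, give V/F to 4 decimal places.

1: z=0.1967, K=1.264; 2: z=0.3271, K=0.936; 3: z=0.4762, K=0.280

ΣzᵢKᵢ = 0.6881; Σzᵢ/Kᵢ = 2.2058.
Since ΣzᵢKᵢ < 1 the mixture is below its bubble point — single liquid phase.

all liquid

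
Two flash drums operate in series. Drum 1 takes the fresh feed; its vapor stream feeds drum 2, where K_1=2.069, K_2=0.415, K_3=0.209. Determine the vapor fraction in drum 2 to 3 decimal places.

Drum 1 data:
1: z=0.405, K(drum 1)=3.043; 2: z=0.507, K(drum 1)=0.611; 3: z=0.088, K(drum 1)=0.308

Drum 1:
Iterate (Newton) starting at ψ₁ = 0.5:
  ψ₁ = 0.500: g = 0.0713, g' = -0.630 → ψ₁ = 0.613
  ψ₁ = 0.613: g = 0.0025, g' = -0.593 → ψ₁ = 0.617
Converged at ψ₁ = 0.617.
Drum-1 compositions:
  1: x = 0.179, y = 0.545
  2: x = 0.667, y = 0.408
  3: x = 0.154, y = 0.047
Drum-2 feed = drum-1 vapor: z₂ = (0.5450, 0.4077, 0.0473).
Drum 2:
Rachford–Rice: g(ψ₂) = Σ zᵢ(Kᵢ−1)/(1+ψ₂(Kᵢ−1)) = 0.
Feasibility: ΣzᵢKᵢ = 1.307, Σzᵢ/Kᵢ = 1.472 — both > 1, two phases present.
Iterate (Newton) starting at ψ₂ = 0.37:
  ψ₂ = 0.370: g = 0.0602, g' = -0.606 → ψ₂ = 0.469
Converged at ψ₂ = 0.469.
  1: x = 0.363, y = 0.751
  2: x = 0.562, y = 0.233
  3: x = 0.075, y = 0.016

V/F (drum 2) = 0.469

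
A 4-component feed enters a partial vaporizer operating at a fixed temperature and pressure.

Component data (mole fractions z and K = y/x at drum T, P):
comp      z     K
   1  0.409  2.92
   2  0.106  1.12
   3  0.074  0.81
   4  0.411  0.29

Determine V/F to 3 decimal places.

Rachford–Rice: g(V/F) = Σ zᵢ(Kᵢ−1)/(1+V/F(Kᵢ−1)) = 0.
Feasibility: ΣzᵢKᵢ = 1.492, Σzᵢ/Kᵢ = 1.743 — both > 1, two phases present.
Newton–Raphson from V/F = 0.5:
  V/F = 0.500: g = -0.0553, g' = -0.895 → V/F = 0.438
Converged at V/F = 0.438.

V/F = 0.438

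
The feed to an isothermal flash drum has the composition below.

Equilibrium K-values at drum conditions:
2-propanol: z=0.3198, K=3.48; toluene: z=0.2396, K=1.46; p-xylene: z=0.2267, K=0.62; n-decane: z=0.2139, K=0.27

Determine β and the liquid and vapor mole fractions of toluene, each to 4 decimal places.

Newton–Raphson from β = 0.5:
  β = 0.5000: g = 0.09142, g' = -0.7581 → β = 0.6206
  β = 0.6206: g = -0.00010, g' = -0.7728 → β = 0.6205
Converged at β = 0.6205.
Compositions from xᵢ = zᵢ/(1+β(Kᵢ−1)), yᵢ = Kᵢxᵢ:
  2-propanol: x = 0.1260, y = 0.4384
  toluene: x = 0.1864, y = 0.2721
  p-xylene: x = 0.2966, y = 0.1839
  n-decane: x = 0.3910, y = 0.1056

β = 0.6205, x_toluene = 0.1864, y_toluene = 0.2721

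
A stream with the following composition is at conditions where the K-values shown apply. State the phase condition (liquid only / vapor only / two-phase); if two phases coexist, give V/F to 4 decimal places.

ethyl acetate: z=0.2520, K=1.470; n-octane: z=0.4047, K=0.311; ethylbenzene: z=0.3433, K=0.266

liquid only

ΣzᵢKᵢ = 0.5876; Σzᵢ/Kᵢ = 2.7633.
Since ΣzᵢKᵢ < 1 the mixture is below its bubble point — single liquid phase.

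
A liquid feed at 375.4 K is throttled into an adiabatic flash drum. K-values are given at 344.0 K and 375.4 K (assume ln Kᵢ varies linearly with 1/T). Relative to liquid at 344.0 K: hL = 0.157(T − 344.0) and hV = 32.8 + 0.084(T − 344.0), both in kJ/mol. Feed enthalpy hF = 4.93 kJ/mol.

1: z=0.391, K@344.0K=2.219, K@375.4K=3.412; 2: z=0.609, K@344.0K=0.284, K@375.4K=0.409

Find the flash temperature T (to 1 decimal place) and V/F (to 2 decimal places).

T = 349.3 K, V/F = 0.13

Adiabatic flash: solve Rachford–Rice at each trial T, then check hF = ψ·hV(T) + (1−ψ)·hL(T).
  T = 344.0 K: K = (2.219, 0.284), RR gives ψ = 0.046, H_out = 1.525 kJ/mol
  T = 375.4 K: K = (3.412, 0.409), RR gives ψ = 0.409, H_out = 17.411 kJ/mol
  T = 359.7 K: K = (2.778, 0.344), RR gives ψ = 0.253, H_out = 10.474 kJ/mol
  T = 351.9 K: K = (2.491, 0.313), RR gives ψ = 0.161, H_out = 6.420 kJ/mol
  T = 347.9 K: K = (2.351, 0.298), RR gives ψ = 0.106, H_out = 4.068 kJ/mol
  T = 349.9 K: K = (2.420, 0.306), RR gives ψ = 0.134, H_out = 5.273 kJ/mol
Linear interpolation between T = 347.9 (H_out = 4.068) and T = 349.9 (H_out = 5.273) on hF = 4.93 gives T ≈ 349.3 K, at which ψ = 0.13.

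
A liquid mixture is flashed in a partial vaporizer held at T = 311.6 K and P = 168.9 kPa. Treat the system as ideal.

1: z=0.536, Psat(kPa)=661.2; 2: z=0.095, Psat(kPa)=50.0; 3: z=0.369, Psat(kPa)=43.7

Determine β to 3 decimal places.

Raoult's law: Kᵢ = Pᵢˢᵃᵗ/P = Pᵢˢᵃᵗ/168.9.
  K_1 = 661.2/168.9 = 3.91474, K_2 = 50.0/168.9 = 0.29603, K_3 = 43.7/168.9 = 0.25873
Iterate (Newton) starting at β = 0.45:
  β = 0.450: g = 0.1675, g' = -1.410 → β = 0.569
  β = 0.569: g = 0.0033, g' = -1.382 → β = 0.571
Converged at β = 0.571.

β = 0.571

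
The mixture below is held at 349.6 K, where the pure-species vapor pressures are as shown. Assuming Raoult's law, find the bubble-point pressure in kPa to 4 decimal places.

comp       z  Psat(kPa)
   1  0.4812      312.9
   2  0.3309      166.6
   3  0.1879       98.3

At the bubble point ψ → 0, so ΣzᵢKᵢ = 1 with Kᵢ = Pᵢˢᵃᵗ/P ⇒ P = ΣzᵢPᵢˢᵃᵗ.
P = 0.4812·312.9 + 0.3309·166.6 + 0.1879·98.3 = 224.1660 kPa

Pbub = 224.1660 kPa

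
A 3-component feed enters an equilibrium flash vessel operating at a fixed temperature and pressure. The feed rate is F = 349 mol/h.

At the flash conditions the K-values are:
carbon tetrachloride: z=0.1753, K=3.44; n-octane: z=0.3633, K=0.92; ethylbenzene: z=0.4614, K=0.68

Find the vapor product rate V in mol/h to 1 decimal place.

V = 158.5 mol/h

Let β = V/F and solve Σ zᵢ(Kᵢ−1)/(1+β(Kᵢ−1)) = 0.
g(0) = ΣzᵢKᵢ − 1 = 0.2510 and g(1) = 1 − Σzᵢ/Kᵢ = -0.1244, so a root lies in (0, 1).
Newton–Raphson from β = 0.5:
  β = 0.5000: g = -0.01337, g' = -0.2812 → β = 0.4524
  β = 0.4524: g = 0.00050, g' = -0.3029 → β = 0.4541
Converged at β = 0.4541.
Then V = β·F = 0.4541·349 = 158.5 mol/h and L = F − V = 190.5 mol/h.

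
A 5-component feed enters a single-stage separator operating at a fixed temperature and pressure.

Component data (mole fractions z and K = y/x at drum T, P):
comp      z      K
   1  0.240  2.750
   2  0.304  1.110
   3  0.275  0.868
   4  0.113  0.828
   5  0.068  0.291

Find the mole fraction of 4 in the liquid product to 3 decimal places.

x_4 = 0.133

Rachford–Rice: g(ψ) = Σ zᵢ(Kᵢ−1)/(1+ψ(Kᵢ−1)) = 0.
Feasibility: ΣzᵢKᵢ = 1.349, Σzᵢ/Kᵢ = 1.048 — both > 1, two phases present.
Newton–Raphson from ψ = 0.5:
  ψ = 0.500: g = 0.1209, g' = -0.304 → ψ = 0.898
  ψ = 0.898: g = -0.0030, g' = -0.384 → ψ = 0.890
Converged at ψ = 0.890.
Compositions from xᵢ = zᵢ/(1+ψ(Kᵢ−1)), yᵢ = Kᵢxᵢ:
  1: x = 0.094, y = 0.258
  2: x = 0.277, y = 0.307
  3: x = 0.312, y = 0.270
  4: x = 0.133, y = 0.110
  5: x = 0.184, y = 0.054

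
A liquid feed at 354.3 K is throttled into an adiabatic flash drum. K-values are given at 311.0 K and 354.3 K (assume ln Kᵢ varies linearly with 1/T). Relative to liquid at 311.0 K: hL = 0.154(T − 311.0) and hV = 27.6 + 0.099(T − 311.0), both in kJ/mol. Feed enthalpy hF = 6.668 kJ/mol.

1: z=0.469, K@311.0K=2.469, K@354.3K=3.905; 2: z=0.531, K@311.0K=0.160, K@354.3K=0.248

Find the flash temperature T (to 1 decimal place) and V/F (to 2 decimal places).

T = 314.4 K, V/F = 0.22

Adiabatic flash: solve Rachford–Rice at each trial T, then check hF = ψ·hV(T) + (1−ψ)·hL(T).
  T = 311.0 K: K = (2.469, 0.160), RR gives ψ = 0.197, H_out = 5.433 kJ/mol
  T = 354.3 K: K = (3.905, 0.248), RR gives ψ = 0.441, H_out = 17.787 kJ/mol
  T = 332.6 K: K = (3.150, 0.202), RR gives ψ = 0.341, H_out = 12.326 kJ/mol
  T = 321.8 K: K = (2.800, 0.180), RR gives ψ = 0.277, H_out = 9.152 kJ/mol
  T = 316.4 K: K = (2.632, 0.170), RR gives ψ = 0.240, H_out = 7.379 kJ/mol
  T = 313.7 K: K = (2.550, 0.165), RR gives ψ = 0.219, H_out = 6.431 kJ/mol
  T = 315.0 K: K = (2.589, 0.167), RR gives ψ = 0.229, H_out = 6.893 kJ/mol
Linear interpolation between T = 313.7 (H_out = 6.431) and T = 315.0 (H_out = 6.893) on hF = 6.668 gives T ≈ 314.4 K, at which ψ = 0.22.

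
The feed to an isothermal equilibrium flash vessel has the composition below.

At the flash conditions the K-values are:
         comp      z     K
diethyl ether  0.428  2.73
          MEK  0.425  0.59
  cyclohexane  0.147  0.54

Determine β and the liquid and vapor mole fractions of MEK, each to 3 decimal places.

Let β = V/F and solve Σ zᵢ(Kᵢ−1)/(1+β(Kᵢ−1)) = 0.
Check two-phase: ΣzᵢKᵢ = 1.499 > 1 and Σzᵢ/Kᵢ = 1.149 > 1, so g(0) = 0.499 > 0 and g(1) = -0.149 < 0.
Iterate (Newton) starting at β = 0.69:
  β = 0.690: g = -0.0045, g' = -0.472 → β = 0.680
Converged at β = 0.680.
Compositions from xᵢ = zᵢ/(1+β(Kᵢ−1)), yᵢ = Kᵢxᵢ:
  diethyl ether: x = 0.197, y = 0.537
  MEK: x = 0.589, y = 0.348
  cyclohexane: x = 0.214, y = 0.116

β = 0.680, x_MEK = 0.589, y_MEK = 0.348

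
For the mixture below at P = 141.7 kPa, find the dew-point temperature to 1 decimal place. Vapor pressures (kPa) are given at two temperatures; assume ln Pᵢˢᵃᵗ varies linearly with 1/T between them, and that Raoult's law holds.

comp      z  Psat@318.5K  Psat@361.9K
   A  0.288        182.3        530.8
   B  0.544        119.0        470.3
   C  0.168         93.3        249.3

T = 322.3 K

Dew-point temperature: Σzᵢ·P/Pᵢˢᵃᵗ(T) = 1. Interpolate ln Pᵢˢᵃᵗ = aᵢ + bᵢ/T.
  T = 318.5 K: ΣzᵢP/Pᵢˢᵃᵗ = 1.1268
  T = 361.9 K: ΣzᵢP/Pᵢˢᵃᵗ = 0.3363
  T = 340.2 K: ΣzᵢP/Pᵢˢᵃᵗ = 0.5899
  T = 329.4 K: ΣzᵢP/Pᵢˢᵃᵗ = 0.8046
  T = 323.9 K: ΣzᵢP/Pᵢˢᵃᵗ = 0.9506
  T = 321.2 K: ΣzᵢP/Pᵢˢᵃᵗ = 1.0342
Interpolating between 321.2 K and 323.9 K gives T ≈ 322.3 K.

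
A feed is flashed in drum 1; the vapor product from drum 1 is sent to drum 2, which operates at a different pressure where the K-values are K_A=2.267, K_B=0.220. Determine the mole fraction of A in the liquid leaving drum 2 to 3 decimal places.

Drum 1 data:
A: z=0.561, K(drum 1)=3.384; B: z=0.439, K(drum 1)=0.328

Drum 1:
Rachford–Rice: g(ψ₁) = Σ zᵢ(Kᵢ−1)/(1+ψ₁(Kᵢ−1)) = 0.
g(0) = ΣzᵢKᵢ − 1 = 1.042 and g(1) = 1 − Σzᵢ/Kᵢ = -0.504, so a root lies in (0, 1).
Binary case is linear: z₁(K₁−1)(1+ψ₁(K₂−1)) + z₂(K₂−1)(1+ψ₁(K₁−1)) = 0
⇒ ψ₁ = [z₁(K₁−1)+z₂(K₂−1)] / [−(K₁−1)(K₂−1)] = 1.0424/1.6020 = 0.651
Drum-1 compositions:
  A: x = 0.220, y = 0.744
  B: x = 0.780, y = 0.256
Drum-2 feed = drum-1 vapor: z₂ = (0.7441, 0.2559).
Drum 2:
Iterate (Newton) starting at ψ₂ = 0.5:
  ψ₂ = 0.500: g = 0.2500, g' = -0.866 → ψ₂ = 0.789
  ψ₂ = 0.789: g = -0.0470, g' = -1.350 → ψ₂ = 0.754
  ψ₂ = 0.754: g = -0.0022, g' = -1.230 → ψ₂ = 0.752
Converged at ψ₂ = 0.752.
  A: x = 0.381, y = 0.864
  B: x = 0.619, y = 0.136

x_A (drum 2) = 0.381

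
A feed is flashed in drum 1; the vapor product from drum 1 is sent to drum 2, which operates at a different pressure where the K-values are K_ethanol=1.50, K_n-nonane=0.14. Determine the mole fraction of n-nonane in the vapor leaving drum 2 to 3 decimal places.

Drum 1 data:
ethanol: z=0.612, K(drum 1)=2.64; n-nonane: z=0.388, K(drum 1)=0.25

Drum 1:
Rachford–Rice: g(ψ₁) = Σ zᵢ(Kᵢ−1)/(1+ψ₁(Kᵢ−1)) = 0.
Feasibility: ΣzᵢKᵢ = 1.713, Σzᵢ/Kᵢ = 1.784 — both > 1, two phases present.
Iterate (Newton) starting at ψ₁ = 0.5:
  ψ₁ = 0.500: g = 0.0859, g' = -1.056 → ψ₁ = 0.581
  ψ₁ = 0.581: g = -0.0022, g' = -1.118 → ψ₁ = 0.579
Converged at ψ₁ = 0.579.
Drum-1 compositions:
  ethanol: x = 0.314, y = 0.828
  n-nonane: x = 0.686, y = 0.172
Drum-2 feed = drum-1 vapor: z₂ = (0.8285, 0.1715).
Drum 2:
Let ψ₂ = V/F and solve Σ zᵢ(Kᵢ−1)/(1+ψ₂(Kᵢ−1)) = 0.
Check two-phase: ΣzᵢKᵢ = 1.267 > 1 and Σzᵢ/Kᵢ = 1.778 > 1, so g(0) = 0.267 > 0 and g(1) = -0.778 < 0.
Newton–Raphson from ψ₂ = 0.5:
  ψ₂ = 0.500: g = 0.0726, g' = -0.523 → ψ₂ = 0.639
  ψ₂ = 0.639: g = -0.0134, g' = -0.744 → ψ₂ = 0.621
  ψ₂ = 0.621: g = -0.0004, g' = -0.704 → ψ₂ = 0.620
Converged at ψ₂ = 0.620.
  ethanol: x = 0.632, y = 0.949
  n-nonane: x = 0.368, y = 0.051

y_n-nonane (drum 2) = 0.051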